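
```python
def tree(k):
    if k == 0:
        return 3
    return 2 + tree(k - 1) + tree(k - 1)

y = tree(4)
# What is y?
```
Call trace (a repeated sub-call is expanded the first time; later identical calls just restate its return value):
tree(k=4)
  tree(k=3)
    tree(k=2)
      tree(k=1)
        tree(k=0)
        -> return 3
        tree(k=0)
        -> return 3
      -> return 8
      tree(k=1) -> return 8  (same call as traced above)
    -> return 18
    tree(k=2) -> return 18  (same call as traced above)
  -> return 38
  tree(k=3) -> return 38  (same call as traced above)
-> return 78

Final answer: 78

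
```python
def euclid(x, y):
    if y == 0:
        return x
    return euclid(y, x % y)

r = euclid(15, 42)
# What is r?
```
Call trace:
euclid(x=15, y=42)
  euclid(x=42, y=15)
    euclid(x=15, y=12)
      euclid(x=12, y=3)
        euclid(x=3, y=0)
        -> return 3
      -> return 3
    -> return 3
  -> return 3
-> return 3

Final answer: 3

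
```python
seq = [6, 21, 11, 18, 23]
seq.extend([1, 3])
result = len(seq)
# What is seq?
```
Trace:
  seq=[6, 21, 11, 18, 23]
  seq=[6, 21, 11, 18, 23, 1, 3]
  seq=[6, 21, 11, 18, 23, 1, 3], result=7

Final answer: [6, 21, 11, 18, 23, 1, 3]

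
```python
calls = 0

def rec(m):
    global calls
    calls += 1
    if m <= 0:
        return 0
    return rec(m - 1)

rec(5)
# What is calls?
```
Call trace:
rec(m=5)
  rec(m=4)
    rec(m=3)
      rec(m=2)
        rec(m=1)
          rec(m=0)
          -> return 0
        -> return 0
      -> return 0
    -> return 0
  -> return 0
-> return 0

calls is incremented once per call. rec is entered once for each m = 5, 4, 3, 2, 1, 0 (the m <= 0 call returns without recursing), i.e. 5 + 1 calls.
calls = 6

Final answer: 6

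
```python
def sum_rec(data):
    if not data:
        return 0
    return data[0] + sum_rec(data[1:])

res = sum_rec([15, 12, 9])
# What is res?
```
Call trace:
sum_rec(data=[15, 12, 9])
  sum_rec(data=[12, 9])
    sum_rec(data=[9])
      sum_rec(data=[])
      -> return 0
    -> return 9
  -> return 21
-> return 36

Final answer: 36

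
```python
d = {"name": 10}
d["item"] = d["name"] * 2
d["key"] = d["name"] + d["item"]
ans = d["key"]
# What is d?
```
Trace:
  d={'name': 10}
  d={'name': 10, 'item': 20}
  d={'name': 10, 'item': 20, 'key': 30}
  d={'name': 10, 'item': 20, 'key': 30}, ans=30

Final answer: {'name': 10, 'item': 20, 'key': 30}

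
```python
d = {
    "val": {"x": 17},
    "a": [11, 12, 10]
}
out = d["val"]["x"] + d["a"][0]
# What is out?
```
Trace:
  d={'val': {'x': 17}, 'a': [11, 12, 10]}
  d={'val': {'x': 17}, 'a': [11, 12, 10]}, out=28

Final answer: 28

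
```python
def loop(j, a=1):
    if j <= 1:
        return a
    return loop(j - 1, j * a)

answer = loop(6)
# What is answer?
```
Call trace:
loop(j=6, a=1)
  loop(j=5, a=6)
    loop(j=4, a=30)
      loop(j=3, a=120)
        loop(j=2, a=360)
          loop(j=1, a=720)
          -> return 720
        -> return 720
      -> return 720
    -> return 720
  -> return 720
-> return 720

Final answer: 720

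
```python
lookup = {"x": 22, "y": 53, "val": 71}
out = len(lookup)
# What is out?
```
Trace:
  lookup={'x': 22, 'y': 53, 'val': 71}
  lookup={'x': 22, 'y': 53, 'val': 71}, out=3

Final answer: 3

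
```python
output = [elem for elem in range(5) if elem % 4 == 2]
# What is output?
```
Trace:
  elem=0
  elem=1
  elem=2
  elem=3
  elem=4
  output=[2]

Final answer: [2]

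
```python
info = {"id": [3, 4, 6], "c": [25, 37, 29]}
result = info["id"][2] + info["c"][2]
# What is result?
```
Trace:
  info={'id': [3, 4, 6], 'c': [25, 37, 29]}
  info={'id': [3, 4, 6], 'c': [25, 37, 29]}, result=35

Final answer: 35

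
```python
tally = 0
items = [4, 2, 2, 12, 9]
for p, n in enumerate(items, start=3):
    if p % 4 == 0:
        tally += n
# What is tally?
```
Trace:
  tally=0
  tally=0, p=3, n=4
  tally=2, p=4, n=2
  tally=2, p=5, n=2
  tally=2, p=6, n=12
  tally=2, p=7, n=9

Final answer: 2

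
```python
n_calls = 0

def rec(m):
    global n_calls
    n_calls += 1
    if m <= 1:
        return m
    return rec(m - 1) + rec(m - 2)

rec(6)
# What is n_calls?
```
Call trace (a repeated sub-call is expanded the first time; later identical calls just restate its return value):
rec(m=6)
  rec(m=5)
    rec(m=4)
      rec(m=3)
        rec(m=2)
          rec(m=1)
          -> return 1
          rec(m=0)
          -> return 0
        -> return 1
        rec(m=1)
        -> return 1
      -> return 2
      rec(m=2) -> return 1  (same call as traced above)
    -> return 3
    rec(m=3) -> return 2  (same call as traced above)
  -> return 5
  rec(m=4) -> return 3  (same call as traced above)
-> return 8

n_calls is incremented once per call, so count the calls in each subtree. Let C(m) = number of calls made by rec(m).
C(0) = C(1) = 1 (base case, no recursion); C(m) = 1 + C(m - 1) + C(m - 2) otherwise.
C(2) = 1 + C(1) + C(0) = 1 + 1 + 1 = 3
C(3) = 1 + C(2) + C(1) = 1 + 3 + 1 = 5
C(4) = 1 + C(3) + C(2) = 1 + 5 + 3 = 9
C(5) = 1 + C(4) + C(3) = 1 + 9 + 5 = 15
C(6) = 1 + C(5) + C(4) = 1 + 15 + 9 = 25
n_calls = C(6) = 25

Final answer: 25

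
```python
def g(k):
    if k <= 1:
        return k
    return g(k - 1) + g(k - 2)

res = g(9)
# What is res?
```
Call trace (a repeated sub-call is expanded the first time; later identical calls just restate its return value):
g(k=9)
  g(k=8)
    g(k=7)
      g(k=6)
        g(k=5)
          g(k=4)
            g(k=3)
              g(k=2)
                g(k=1)
                -> return 1
                g(k=0)
                -> return 0
              -> return 1
              g(k=1)
              -> return 1
            -> return 2
            g(k=2) -> return 1  (same call as traced above)
          -> return 3
          g(k=3) -> return 2  (same call as traced above)
        -> return 5
        g(k=4) -> return 3  (same call as traced above)
      -> return 8
      g(k=5) -> return 5  (same call as traced above)
    -> return 13
    g(k=6) -> return 8  (same call as traced above)
  -> return 21
  g(k=7) -> return 13  (same call as traced above)
-> return 34

Final answer: 34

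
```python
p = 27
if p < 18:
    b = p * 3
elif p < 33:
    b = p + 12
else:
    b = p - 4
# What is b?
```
Trace:
  p=27
  p=27, b=39

Final answer: 39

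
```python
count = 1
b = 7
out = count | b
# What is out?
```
Trace:
  count=1
  count=1, b=7
  count=1, b=7, out=7

Final answer: 7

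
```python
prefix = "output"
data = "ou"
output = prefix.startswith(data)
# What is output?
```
Trace:
  prefix='output'
  prefix='output', data='ou'
  prefix='output', data='ou', output=True

Final answer: True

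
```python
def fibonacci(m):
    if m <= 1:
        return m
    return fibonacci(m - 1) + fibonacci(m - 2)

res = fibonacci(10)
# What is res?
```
Call trace (a repeated sub-call is expanded the first time; later identical calls just restate its return value):
fibonacci(m=10)
  fibonacci(m=9)
    fibonacci(m=8)
      fibonacci(m=7)
        fibonacci(m=6)
          fibonacci(m=5)
            fibonacci(m=4)
              fibonacci(m=3)
                fibonacci(m=2)
                  fibonacci(m=1)
                  -> return 1
                  fibonacci(m=0)
                  -> return 0
                -> return 1
                fibonacci(m=1)
                -> return 1
              -> return 2
              fibonacci(m=2) -> return 1  (same call as traced above)
            -> return 3
            fibonacci(m=3) -> return 2  (same call as traced above)
          -> return 5
          fibonacci(m=4) -> return 3  (same call as traced above)
        -> return 8
        fibonacci(m=5) -> return 5  (same call as traced above)
      -> return 13
      fibonacci(m=6) -> return 8  (same call as traced above)
    -> return 21
    fibonacci(m=7) -> return 13  (same call as traced above)
  -> return 34
  fibonacci(m=8) -> return 21  (same call as traced above)
-> return 55

Final answer: 55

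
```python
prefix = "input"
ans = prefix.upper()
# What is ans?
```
Trace:
  prefix='input'
  prefix='input', ans='INPUT'

Final answer: 'INPUT'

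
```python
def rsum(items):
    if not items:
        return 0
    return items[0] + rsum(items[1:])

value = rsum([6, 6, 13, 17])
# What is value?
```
Call trace:
rsum(items=[6, 6, 13, 17])
  rsum(items=[6, 13, 17])
    rsum(items=[13, 17])
      rsum(items=[17])
        rsum(items=[])
        -> return 0
      -> return 17
    -> return 30
  -> return 36
-> return 42

Final answer: 42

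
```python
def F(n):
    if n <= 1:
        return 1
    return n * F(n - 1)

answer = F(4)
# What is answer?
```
Call trace:
F(n=4)
  F(n=3)
    F(n=2)
      F(n=1)
      -> return 1
    -> return 2
  -> return 6
-> return 24

Final answer: 24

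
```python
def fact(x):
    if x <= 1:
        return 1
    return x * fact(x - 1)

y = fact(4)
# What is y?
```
Call trace:
fact(x=4)
  fact(x=3)
    fact(x=2)
      fact(x=1)
      -> return 1
    -> return 2
  -> return 6
-> return 24

Final answer: 24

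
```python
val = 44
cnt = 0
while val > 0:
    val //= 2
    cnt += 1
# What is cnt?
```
Trace:
  val=44
  val=44, cnt=0
  val=22, cnt=1
  val=11, cnt=2
  val=5, cnt=3
  val=2, cnt=4
  val=1, cnt=5
  val=0, cnt=6

Final answer: 6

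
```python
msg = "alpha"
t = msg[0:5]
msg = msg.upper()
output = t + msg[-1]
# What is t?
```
Trace:
  msg='alpha'
  msg='alpha', t='alpha'
  msg='ALPHA', t='alpha'
  msg='ALPHA', t='alpha', output='alphaA'

Final answer: 'alpha'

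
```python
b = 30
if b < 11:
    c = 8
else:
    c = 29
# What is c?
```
Trace:
  b=30
  b=30, c=29

Final answer: 29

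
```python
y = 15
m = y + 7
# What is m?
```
Trace:
  y=15
  y=15, m=22

Final answer: 22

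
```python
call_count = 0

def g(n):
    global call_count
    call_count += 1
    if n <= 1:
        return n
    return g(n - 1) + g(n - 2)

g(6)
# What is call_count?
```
Call trace (a repeated sub-call is expanded the first time; later identical calls just restate its return value):
g(n=6)
  g(n=5)
    g(n=4)
      g(n=3)
        g(n=2)
          g(n=1)
          -> return 1
          g(n=0)
          -> return 0
        -> return 1
        g(n=1)
        -> return 1
      -> return 2
      g(n=2) -> return 1  (same call as traced above)
    -> return 3
    g(n=3) -> return 2  (same call as traced above)
  -> return 5
  g(n=4) -> return 3  (same call as traced above)
-> return 8

call_count is incremented once per call, so count the calls in each subtree. Let C(n) = number of calls made by g(n).
C(0) = C(1) = 1 (base case, no recursion); C(n) = 1 + C(n - 1) + C(n - 2) otherwise.
C(2) = 1 + C(1) + C(0) = 1 + 1 + 1 = 3
C(3) = 1 + C(2) + C(1) = 1 + 3 + 1 = 5
C(4) = 1 + C(3) + C(2) = 1 + 5 + 3 = 9
C(5) = 1 + C(4) + C(3) = 1 + 9 + 5 = 15
C(6) = 1 + C(5) + C(4) = 1 + 15 + 9 = 25
call_count = C(6) = 25

Final answer: 25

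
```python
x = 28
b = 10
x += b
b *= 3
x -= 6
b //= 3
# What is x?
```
Trace:
  x=28
  x=28, b=10
  x=38, b=10
  x=38, b=30
  x=32, b=30
  x=32, b=10

Final answer: 32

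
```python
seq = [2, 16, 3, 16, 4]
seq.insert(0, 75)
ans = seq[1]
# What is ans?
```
Trace:
  seq=[2, 16, 3, 16, 4]
  seq=[75, 2, 16, 3, 16, 4]
  seq=[75, 2, 16, 3, 16, 4], ans=2

Final answer: 2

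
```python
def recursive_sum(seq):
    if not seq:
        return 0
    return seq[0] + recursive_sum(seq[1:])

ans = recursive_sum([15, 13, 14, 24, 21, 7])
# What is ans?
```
Call trace:
recursive_sum(seq=[15, 13, 14, 24, 21, 7])
  recursive_sum(seq=[13, 14, 24, 21, 7])
    recursive_sum(seq=[14, 24, 21, 7])
      recursive_sum(seq=[24, 21, 7])
        recursive_sum(seq=[21, 7])
          recursive_sum(seq=[7])
            recursive_sum(seq=[])
            -> return 0
          -> return 7
        -> return 28
      -> return 52
    -> return 66
  -> return 79
-> return 94

Final answer: 94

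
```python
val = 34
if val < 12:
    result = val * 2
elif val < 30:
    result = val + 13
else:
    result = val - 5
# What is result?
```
Trace:
  val=34
  val=34, result=29

Final answer: 29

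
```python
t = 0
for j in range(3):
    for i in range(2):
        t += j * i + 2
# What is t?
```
Trace:
  t=0
  t=2, j=0, i=0
  t=4, j=0, i=1
  t=6, j=1, i=0
  t=9, j=1, i=1
  t=11, j=2, i=0
  t=15, j=2, i=1

Final answer: 15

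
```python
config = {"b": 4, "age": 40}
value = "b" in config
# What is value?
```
Trace:
  config={'b': 4, 'age': 40}
  config={'b': 4, 'age': 40}, value=True

Final answer: True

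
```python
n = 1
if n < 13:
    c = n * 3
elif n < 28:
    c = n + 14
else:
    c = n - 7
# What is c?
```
Trace:
  n=1
  n=1, c=3

Final answer: 3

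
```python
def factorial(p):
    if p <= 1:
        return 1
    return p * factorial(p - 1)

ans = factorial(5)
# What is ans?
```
Call trace:
factorial(p=5)
  factorial(p=4)
    factorial(p=3)
      factorial(p=2)
        factorial(p=1)
        -> return 1
      -> return 2
    -> return 6
  -> return 24
-> return 120

Final answer: 120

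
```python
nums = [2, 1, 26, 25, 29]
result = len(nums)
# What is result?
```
Trace:
  nums=[2, 1, 26, 25, 29]
  nums=[2, 1, 26, 25, 29], result=5

Final answer: 5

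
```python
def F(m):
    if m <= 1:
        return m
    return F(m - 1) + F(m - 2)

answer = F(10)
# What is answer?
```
Call trace (a repeated sub-call is expanded the first time; later identical calls just restate its return value):
F(m=10)
  F(m=9)
    F(m=8)
      F(m=7)
        F(m=6)
          F(m=5)
            F(m=4)
              F(m=3)
                F(m=2)
                  F(m=1)
                  -> return 1
                  F(m=0)
                  -> return 0
                -> return 1
                F(m=1)
                -> return 1
              -> return 2
              F(m=2) -> return 1  (same call as traced above)
            -> return 3
            F(m=3) -> return 2  (same call as traced above)
          -> return 5
          F(m=4) -> return 3  (same call as traced above)
        -> return 8
        F(m=5) -> return 5  (same call as traced above)
      -> return 13
      F(m=6) -> return 8  (same call as traced above)
    -> return 21
    F(m=7) -> return 13  (same call as traced above)
  -> return 34
  F(m=8) -> return 21  (same call as traced above)
-> return 55

Final answer: 55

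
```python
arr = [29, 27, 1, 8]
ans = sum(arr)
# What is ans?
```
Trace:
  arr=[29, 27, 1, 8]
  arr=[29, 27, 1, 8], ans=65

Final answer: 65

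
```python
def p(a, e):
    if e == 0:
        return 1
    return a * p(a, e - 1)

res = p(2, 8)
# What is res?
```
Call trace:
p(a=2, e=8)
  p(a=2, e=7)
    p(a=2, e=6)
      p(a=2, e=5)
        p(a=2, e=4)
          p(a=2, e=3)
            p(a=2, e=2)
              p(a=2, e=1)
                p(a=2, e=0)
                -> return 1
              -> return 2
            -> return 4
          -> return 8
        -> return 16
      -> return 32
    -> return 64
  -> return 128
-> return 256

Final answer: 256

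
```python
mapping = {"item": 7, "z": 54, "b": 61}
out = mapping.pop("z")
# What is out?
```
Trace:
  mapping={'item': 7, 'z': 54, 'b': 61}
  mapping={'item': 7, 'b': 61}, out=54

Final answer: 54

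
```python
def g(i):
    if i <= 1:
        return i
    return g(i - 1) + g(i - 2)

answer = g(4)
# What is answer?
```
Call trace (a repeated sub-call is expanded the first time; later identical calls just restate its return value):
g(i=4)
  g(i=3)
    g(i=2)
      g(i=1)
      -> return 1
      g(i=0)
      -> return 0
    -> return 1
    g(i=1)
    -> return 1
  -> return 2
  g(i=2) -> return 1  (same call as traced above)
-> return 3

Final answer: 3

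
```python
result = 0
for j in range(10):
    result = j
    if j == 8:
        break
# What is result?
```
Trace:
  result=0
  result=0, j=0
  result=1, j=1
  result=2, j=2
  result=3, j=3
  result=4, j=4
  result=5, j=5
  result=6, j=6
  result=7, j=7
  result=8, j=8

Final answer: 8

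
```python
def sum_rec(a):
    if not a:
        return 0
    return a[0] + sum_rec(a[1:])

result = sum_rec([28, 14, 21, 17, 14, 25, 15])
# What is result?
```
Call trace:
sum_rec(a=[28, 14, 21, 17, 14, 25, 15])
  sum_rec(a=[14, 21, 17, 14, 25, 15])
    sum_rec(a=[21, 17, 14, 25, 15])
      sum_rec(a=[17, 14, 25, 15])
        sum_rec(a=[14, 25, 15])
          sum_rec(a=[25, 15])
            sum_rec(a=[15])
              sum_rec(a=[])
              -> return 0
            -> return 15
          -> return 40
        -> return 54
      -> return 71
    -> return 92
  -> return 106
-> return 134

Final answer: 134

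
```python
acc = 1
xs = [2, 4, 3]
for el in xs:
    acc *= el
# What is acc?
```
Trace:
  acc=1
  acc=2, el=2
  acc=8, el=4
  acc=24, el=3

Final answer: 24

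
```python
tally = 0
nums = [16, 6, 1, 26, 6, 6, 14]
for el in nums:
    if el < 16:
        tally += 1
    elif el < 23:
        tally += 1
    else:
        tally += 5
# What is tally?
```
Trace:
  tally=0
  tally=1, el=16
  tally=2, el=6
  tally=3, el=1
  tally=8, el=26
  tally=9, el=6
  tally=10, el=6
  tally=11, el=14

Final answer: 11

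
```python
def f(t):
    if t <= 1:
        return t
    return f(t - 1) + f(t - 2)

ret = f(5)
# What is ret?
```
Call trace (a repeated sub-call is expanded the first time; later identical calls just restate its return value):
f(t=5)
  f(t=4)
    f(t=3)
      f(t=2)
        f(t=1)
        -> return 1
        f(t=0)
        -> return 0
      -> return 1
      f(t=1)
      -> return 1
    -> return 2
    f(t=2) -> return 1  (same call as traced above)
  -> return 3
  f(t=3) -> return 2  (same call as traced above)
-> return 5

Final answer: 5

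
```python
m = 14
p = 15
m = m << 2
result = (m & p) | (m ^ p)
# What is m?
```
Trace:
  m=14
  m=14, p=15
  m=56, p=15
  m=56, p=15, result=63

Final answer: 56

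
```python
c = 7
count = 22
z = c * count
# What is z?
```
Trace:
  c=7
  c=7, count=22
  c=7, count=22, z=154

Final answer: 154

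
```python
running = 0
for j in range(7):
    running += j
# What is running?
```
Trace:
  running=0
  running=0, j=0
  running=1, j=1
  running=3, j=2
  running=6, j=3
  running=10, j=4
  running=15, j=5
  running=21, j=6

Final answer: 21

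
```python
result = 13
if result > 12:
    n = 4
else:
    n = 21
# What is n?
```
Trace:
  result=13
  result=13, n=4

Final answer: 4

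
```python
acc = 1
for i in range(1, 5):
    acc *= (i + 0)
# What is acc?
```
Trace:
  acc=1
  acc=1, i=1
  acc=2, i=2
  acc=6, i=3
  acc=24, i=4

Final answer: 24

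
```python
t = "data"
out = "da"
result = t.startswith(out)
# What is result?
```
Trace:
  t='data'
  t='data', out='da'
  t='data', out='da', result=True

Final answer: True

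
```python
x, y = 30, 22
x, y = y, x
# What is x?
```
Trace:
  x=30, y=22
  x=22, y=30

Final answer: 22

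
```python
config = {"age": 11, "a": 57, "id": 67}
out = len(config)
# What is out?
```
Trace:
  config={'age': 11, 'a': 57, 'id': 67}
  config={'age': 11, 'a': 57, 'id': 67}, out=3

Final answer: 3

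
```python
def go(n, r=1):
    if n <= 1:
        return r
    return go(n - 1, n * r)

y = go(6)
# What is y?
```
Call trace:
go(n=6, r=1)
  go(n=5, r=6)
    go(n=4, r=30)
      go(n=3, r=120)
        go(n=2, r=360)
          go(n=1, r=720)
          -> return 720
        -> return 720
      -> return 720
    -> return 720
  -> return 720
-> return 720

Final answer: 720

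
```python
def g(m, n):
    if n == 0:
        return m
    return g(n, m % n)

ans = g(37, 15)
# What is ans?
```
Call trace:
g(m=37, n=15)
  g(m=15, n=7)
    g(m=7, n=1)
      g(m=1, n=0)
      -> return 1
    -> return 1
  -> return 1
-> return 1

Final answer: 1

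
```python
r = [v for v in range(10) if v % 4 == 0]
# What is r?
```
Trace:
  v=0
  v=1
  v=2
  v=3
  v=4
  v=5
  v=6
  v=7
  v=8
  v=9
  r=[0, 4, 8]

Final answer: [0, 4, 8]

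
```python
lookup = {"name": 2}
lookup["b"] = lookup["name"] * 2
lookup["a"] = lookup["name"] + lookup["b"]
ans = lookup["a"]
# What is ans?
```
Trace:
  lookup={'name': 2}
  lookup={'name': 2, 'b': 4}
  lookup={'name': 2, 'b': 4, 'a': 6}
  lookup={'name': 2, 'b': 4, 'a': 6}, ans=6

Final answer: 6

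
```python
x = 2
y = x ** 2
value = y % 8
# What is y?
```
Trace:
  x=2
  x=2, y=4
  x=2, y=4, value=4

Final answer: 4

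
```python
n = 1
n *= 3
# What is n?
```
Trace:
  n=1
  n=3

Final answer: 3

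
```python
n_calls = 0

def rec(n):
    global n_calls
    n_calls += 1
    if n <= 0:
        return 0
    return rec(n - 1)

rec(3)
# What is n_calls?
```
Call trace:
rec(n=3)
  rec(n=2)
    rec(n=1)
      rec(n=0)
      -> return 0
    -> return 0
  -> return 0
-> return 0

n_calls is incremented once per call. rec is entered once for each n = 3, 2, 1, 0 (the n <= 0 call returns without recursing), i.e. 3 + 1 calls.
n_calls = 4

Final answer: 4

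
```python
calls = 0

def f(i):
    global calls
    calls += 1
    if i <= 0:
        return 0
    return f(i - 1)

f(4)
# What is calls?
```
Call trace:
f(i=4)
  f(i=3)
    f(i=2)
      f(i=1)
        f(i=0)
        -> return 0
      -> return 0
    -> return 0
  -> return 0
-> return 0

calls is incremented once per call. f is entered once for each i = 4, 3, 2, 1, 0 (the i <= 0 call returns without recursing), i.e. 4 + 1 calls.
calls = 5

Final answer: 5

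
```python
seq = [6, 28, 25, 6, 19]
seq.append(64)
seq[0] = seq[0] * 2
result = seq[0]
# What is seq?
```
Trace:
  seq=[6, 28, 25, 6, 19]
  seq=[6, 28, 25, 6, 19, 64]
  seq=[12, 28, 25, 6, 19, 64]
  seq=[12, 28, 25, 6, 19, 64], result=12

Final answer: [12, 28, 25, 6, 19, 64]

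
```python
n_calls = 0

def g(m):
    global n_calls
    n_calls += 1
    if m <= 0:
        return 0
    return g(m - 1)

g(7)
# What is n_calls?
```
Call trace:
g(m=7)
  g(m=6)
    g(m=5)
      g(m=4)
        g(m=3)
          g(m=2)
            g(m=1)
              g(m=0)
              -> return 0
            -> return 0
          -> return 0
        -> return 0
      -> return 0
    -> return 0
  -> return 0
-> return 0

n_calls is incremented once per call. g is entered once for each m = 7, 6, 5, 4, 3, 2, 1, 0 (the m <= 0 call returns without recursing), i.e. 7 + 1 calls.
n_calls = 8

Final answer: 8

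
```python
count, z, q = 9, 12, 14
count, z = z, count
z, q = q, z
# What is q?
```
Trace:
  count=9, z=12, q=14
  count=12, z=9, q=14
  count=12, z=14, q=9

Final answer: 9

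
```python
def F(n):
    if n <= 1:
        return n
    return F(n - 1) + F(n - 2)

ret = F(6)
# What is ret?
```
Call trace (a repeated sub-call is expanded the first time; later identical calls just restate its return value):
F(n=6)
  F(n=5)
    F(n=4)
      F(n=3)
        F(n=2)
          F(n=1)
          -> return 1
          F(n=0)
          -> return 0
        -> return 1
        F(n=1)
        -> return 1
      -> return 2
      F(n=2) -> return 1  (same call as traced above)
    -> return 3
    F(n=3) -> return 2  (same call as traced above)
  -> return 5
  F(n=4) -> return 3  (same call as traced above)
-> return 8

Final answer: 8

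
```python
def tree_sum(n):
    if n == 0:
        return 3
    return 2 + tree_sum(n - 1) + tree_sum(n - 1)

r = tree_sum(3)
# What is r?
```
Call trace (a repeated sub-call is expanded the first time; later identical calls just restate its return value):
tree_sum(n=3)
  tree_sum(n=2)
    tree_sum(n=1)
      tree_sum(n=0)
      -> return 3
      tree_sum(n=0)
      -> return 3
    -> return 8
    tree_sum(n=1) -> return 8  (same call as traced above)
  -> return 18
  tree_sum(n=2) -> return 18  (same call as traced above)
-> return 38

Final answer: 38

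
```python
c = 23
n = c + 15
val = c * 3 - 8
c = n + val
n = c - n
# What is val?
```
Trace:
  c=23
  c=23, n=38
  c=23, n=38, val=61
  c=99, n=38, val=61
  c=99, n=61, val=61

Final answer: 61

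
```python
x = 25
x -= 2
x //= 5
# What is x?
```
Trace:
  x=25
  x=23
  x=4

Final answer: 4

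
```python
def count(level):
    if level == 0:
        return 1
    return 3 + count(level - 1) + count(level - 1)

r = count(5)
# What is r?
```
Call trace (a repeated sub-call is expanded the first time; later identical calls just restate its return value):
count(level=5)
  count(level=4)
    count(level=3)
      count(level=2)
        count(level=1)
          count(level=0)
          -> return 1
          count(level=0)
          -> return 1
        -> return 5
        count(level=1) -> return 5  (same call as traced above)
      -> return 13
      count(level=2) -> return 13  (same call as traced above)
    -> return 29
    count(level=3) -> return 29  (same call as traced above)
  -> return 61
  count(level=4) -> return 61  (same call as traced above)
-> return 125

Final answer: 125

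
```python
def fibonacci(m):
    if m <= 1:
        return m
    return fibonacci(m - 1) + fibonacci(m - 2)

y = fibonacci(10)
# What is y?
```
Call trace (a repeated sub-call is expanded the first time; later identical calls just restate its return value):
fibonacci(m=10)
  fibonacci(m=9)
    fibonacci(m=8)
      fibonacci(m=7)
        fibonacci(m=6)
          fibonacci(m=5)
            fibonacci(m=4)
              fibonacci(m=3)
                fibonacci(m=2)
                  fibonacci(m=1)
                  -> return 1
                  fibonacci(m=0)
                  -> return 0
                -> return 1
                fibonacci(m=1)
                -> return 1
              -> return 2
              fibonacci(m=2) -> return 1  (same call as traced above)
            -> return 3
            fibonacci(m=3) -> return 2  (same call as traced above)
          -> return 5
          fibonacci(m=4) -> return 3  (same call as traced above)
        -> return 8
        fibonacci(m=5) -> return 5  (same call as traced above)
      -> return 13
      fibonacci(m=6) -> return 8  (same call as traced above)
    -> return 21
    fibonacci(m=7) -> return 13  (same call as traced above)
  -> return 34
  fibonacci(m=8) -> return 21  (same call as traced above)
-> return 55

Final answer: 55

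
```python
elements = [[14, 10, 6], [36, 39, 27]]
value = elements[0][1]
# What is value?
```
Trace:
  elements=[[14, 10, 6], [36, 39, 27]]
  elements=[[14, 10, 6], [36, 39, 27]], value=10

Final answer: 10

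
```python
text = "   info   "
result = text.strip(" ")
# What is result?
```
Trace:
  text='   info   '
  text='   info   ', result='info'

Final answer: 'info'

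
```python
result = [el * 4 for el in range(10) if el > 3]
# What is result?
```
Trace:
  el=0
  el=1
  el=2
  el=3
  el=4
  el=5
  el=6
  el=7
  el=8
  el=9
  result=[16, 20, 24, 28, 32, 36]

Final answer: [16, 20, 24, 28, 32, 36]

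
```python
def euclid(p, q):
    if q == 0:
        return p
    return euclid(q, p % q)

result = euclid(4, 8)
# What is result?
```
Call trace:
euclid(p=4, q=8)
  euclid(p=8, q=4)
    euclid(p=4, q=0)
    -> return 4
  -> return 4
-> return 4

Final answer: 4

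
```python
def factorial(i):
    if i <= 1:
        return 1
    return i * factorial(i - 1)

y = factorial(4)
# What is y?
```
Call trace:
factorial(i=4)
  factorial(i=3)
    factorial(i=2)
      factorial(i=1)
      -> return 1
    -> return 2
  -> return 6
-> return 24

Final answer: 24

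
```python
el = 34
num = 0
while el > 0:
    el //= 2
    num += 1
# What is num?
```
Trace:
  el=34
  el=34, num=0
  el=17, num=1
  el=8, num=2
  el=4, num=3
  el=2, num=4
  el=1, num=5
  el=0, num=6

Final answer: 6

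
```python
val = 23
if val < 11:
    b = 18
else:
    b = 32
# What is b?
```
Trace:
  val=23
  val=23, b=32

Final answer: 32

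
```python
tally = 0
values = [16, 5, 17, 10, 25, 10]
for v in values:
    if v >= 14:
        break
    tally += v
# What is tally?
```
Trace:
  tally=0
  tally=0, v=16

Final answer: 0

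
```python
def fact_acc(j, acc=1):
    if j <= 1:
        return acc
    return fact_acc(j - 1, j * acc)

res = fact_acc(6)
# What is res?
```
Call trace:
fact_acc(j=6, acc=1)
  fact_acc(j=5, acc=6)
    fact_acc(j=4, acc=30)
      fact_acc(j=3, acc=120)
        fact_acc(j=2, acc=360)
          fact_acc(j=1, acc=720)
          -> return 720
        -> return 720
      -> return 720
    -> return 720
  -> return 720
-> return 720

Final answer: 720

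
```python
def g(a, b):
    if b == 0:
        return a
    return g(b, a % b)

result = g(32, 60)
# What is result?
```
Call trace:
g(a=32, b=60)
  g(a=60, b=32)
    g(a=32, b=28)
      g(a=28, b=4)
        g(a=4, b=0)
        -> return 4
      -> return 4
    -> return 4
  -> return 4
-> return 4

Final answer: 4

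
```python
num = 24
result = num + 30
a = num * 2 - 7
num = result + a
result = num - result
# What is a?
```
Trace:
  num=24
  num=24, result=54
  num=24, result=54, a=41
  num=95, result=54, a=41
  num=95, result=41, a=41

Final answer: 41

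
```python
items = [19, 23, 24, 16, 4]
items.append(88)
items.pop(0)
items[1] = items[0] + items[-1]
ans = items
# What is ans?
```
Trace:
  items=[19, 23, 24, 16, 4]
  items=[19, 23, 24, 16, 4, 88]
  items=[23, 24, 16, 4, 88]
  items=[23, 111, 16, 4, 88]
  items=[23, 111, 16, 4, 88], ans=[23, 111, 16, 4, 88]

Final answer: [23, 111, 16, 4, 88]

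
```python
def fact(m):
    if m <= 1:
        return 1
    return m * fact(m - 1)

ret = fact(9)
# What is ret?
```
Call trace:
fact(m=9)
  fact(m=8)
    fact(m=7)
      fact(m=6)
        fact(m=5)
          fact(m=4)
            fact(m=3)
              fact(m=2)
                fact(m=1)
                -> return 1
              -> return 2
            -> return 6
          -> return 24
        -> return 120
      -> return 720
    -> return 5040
  -> return 40320
-> return 362880

Final answer: 362880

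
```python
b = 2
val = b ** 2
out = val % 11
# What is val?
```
Trace:
  b=2
  b=2, val=4
  b=2, val=4, out=4

Final answer: 4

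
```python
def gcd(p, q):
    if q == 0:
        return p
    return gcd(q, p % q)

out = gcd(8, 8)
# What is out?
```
Call trace:
gcd(p=8, q=8)
  gcd(p=8, q=0)
  -> return 8
-> return 8

Final answer: 8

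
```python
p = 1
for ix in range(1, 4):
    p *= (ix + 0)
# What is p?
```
Trace:
  p=1
  p=1, ix=1
  p=2, ix=2
  p=6, ix=3

Final answer: 6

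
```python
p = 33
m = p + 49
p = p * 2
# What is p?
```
Trace:
  p=33
  p=33, m=82
  p=66, m=82

Final answer: 66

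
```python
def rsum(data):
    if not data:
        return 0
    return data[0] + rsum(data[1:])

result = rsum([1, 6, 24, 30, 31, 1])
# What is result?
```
Call trace:
rsum(data=[1, 6, 24, 30, 31, 1])
  rsum(data=[6, 24, 30, 31, 1])
    rsum(data=[24, 30, 31, 1])
      rsum(data=[30, 31, 1])
        rsum(data=[31, 1])
          rsum(data=[1])
            rsum(data=[])
            -> return 0
          -> return 1
        -> return 32
      -> return 62
    -> return 86
  -> return 92
-> return 93

Final answer: 93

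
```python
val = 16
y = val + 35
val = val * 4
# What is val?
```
Trace:
  val=16
  val=16, y=51
  val=64, y=51

Final answer: 64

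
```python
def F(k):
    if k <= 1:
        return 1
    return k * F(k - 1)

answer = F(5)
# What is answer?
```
Call trace:
F(k=5)
  F(k=4)
    F(k=3)
      F(k=2)
        F(k=1)
        -> return 1
      -> return 2
    -> return 6
  -> return 24
-> return 120

Final answer: 120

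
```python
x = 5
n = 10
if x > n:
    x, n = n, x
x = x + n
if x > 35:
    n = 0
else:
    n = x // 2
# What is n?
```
Trace:
  x=5
  x=5, n=10
  x=5, n=10
  x=15, n=10
  x=15, n=7

Final answer: 7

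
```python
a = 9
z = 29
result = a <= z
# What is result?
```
Trace:
  a=9
  a=9, z=29
  a=9, z=29, result=True

Final answer: True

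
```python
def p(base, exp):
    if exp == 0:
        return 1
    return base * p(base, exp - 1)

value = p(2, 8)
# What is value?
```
Call trace:
p(base=2, exp=8)
  p(base=2, exp=7)
    p(base=2, exp=6)
      p(base=2, exp=5)
        p(base=2, exp=4)
          p(base=2, exp=3)
            p(base=2, exp=2)
              p(base=2, exp=1)
                p(base=2, exp=0)
                -> return 1
              -> return 2
            -> return 4
          -> return 8
        -> return 16
      -> return 32
    -> return 64
  -> return 128
-> return 256

Final answer: 256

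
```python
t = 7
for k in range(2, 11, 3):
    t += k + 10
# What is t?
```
Trace:
  t=7
  t=19, k=2
  t=34, k=5
  t=52, k=8

Final answer: 52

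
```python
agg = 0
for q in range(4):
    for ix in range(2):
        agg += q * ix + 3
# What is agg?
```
Trace:
  agg=0
  agg=3, q=0, ix=0
  agg=6, q=0, ix=1
  agg=9, q=1, ix=0
  agg=13, q=1, ix=1
  agg=16, q=2, ix=0
  agg=21, q=2, ix=1
  agg=24, q=3, ix=0
  agg=30, q=3, ix=1

Final answer: 30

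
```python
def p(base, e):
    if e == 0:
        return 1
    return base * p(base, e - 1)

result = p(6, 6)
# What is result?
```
Call trace:
p(base=6, e=6)
  p(base=6, e=5)
    p(base=6, e=4)
      p(base=6, e=3)
        p(base=6, e=2)
          p(base=6, e=1)
            p(base=6, e=0)
            -> return 1
          -> return 6
        -> return 36
      -> return 216
    -> return 1296
  -> return 7776
-> return 46656

Final answer: 46656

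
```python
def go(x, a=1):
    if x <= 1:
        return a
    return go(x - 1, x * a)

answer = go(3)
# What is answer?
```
Call trace:
go(x=3, a=1)
  go(x=2, a=3)
    go(x=1, a=6)
    -> return 6
  -> return 6
-> return 6

Final answer: 6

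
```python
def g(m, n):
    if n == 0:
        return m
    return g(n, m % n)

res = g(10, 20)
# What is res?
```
Call trace:
g(m=10, n=20)
  g(m=20, n=10)
    g(m=10, n=0)
    -> return 10
  -> return 10
-> return 10

Final answer: 10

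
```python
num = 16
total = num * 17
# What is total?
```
Trace:
  num=16
  num=16, total=272

Final answer: 272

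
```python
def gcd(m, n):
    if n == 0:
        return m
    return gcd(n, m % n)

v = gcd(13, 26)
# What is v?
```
Call trace:
gcd(m=13, n=26)
  gcd(m=26, n=13)
    gcd(m=13, n=0)
    -> return 13
  -> return 13
-> return 13

Final answer: 13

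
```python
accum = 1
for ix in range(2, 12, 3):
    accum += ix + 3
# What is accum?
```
Trace:
  accum=1
  accum=6, ix=2
  accum=14, ix=5
  accum=25, ix=8
  accum=39, ix=11

Final answer: 39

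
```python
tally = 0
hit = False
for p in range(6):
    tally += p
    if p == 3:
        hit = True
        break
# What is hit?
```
Trace:
  tally=0
  tally=0, hit=False
  tally=0, hit=False, p=0
  tally=1, hit=False, p=1
  tally=3, hit=False, p=2
  tally=6, hit=True, p=3

Final answer: True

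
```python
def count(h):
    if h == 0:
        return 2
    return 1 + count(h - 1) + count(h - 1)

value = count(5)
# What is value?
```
Call trace (a repeated sub-call is expanded the first time; later identical calls just restate its return value):
count(h=5)
  count(h=4)
    count(h=3)
      count(h=2)
        count(h=1)
          count(h=0)
          -> return 2
          count(h=0)
          -> return 2
        -> return 5
        count(h=1) -> return 5  (same call as traced above)
      -> return 11
      count(h=2) -> return 11  (same call as traced above)
    -> return 23
    count(h=3) -> return 23  (same call as traced above)
  -> return 47
  count(h=4) -> return 47  (same call as traced above)
-> return 95

Final answer: 95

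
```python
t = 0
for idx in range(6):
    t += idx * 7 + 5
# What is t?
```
Trace:
  t=0
  t=5, idx=0
  t=17, idx=1
  t=36, idx=2
  t=62, idx=3
  t=95, idx=4
  t=135, idx=5

Final answer: 135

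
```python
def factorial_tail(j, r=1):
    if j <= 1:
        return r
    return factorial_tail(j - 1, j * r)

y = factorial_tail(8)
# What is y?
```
Call trace:
factorial_tail(j=8, r=1)
  factorial_tail(j=7, r=8)
    factorial_tail(j=6, r=56)
      factorial_tail(j=5, r=336)
        factorial_tail(j=4, r=1680)
          factorial_tail(j=3, r=6720)
            factorial_tail(j=2, r=20160)
              factorial_tail(j=1, r=40320)
              -> return 40320
            -> return 40320
          -> return 40320
        -> return 40320
      -> return 40320
    -> return 40320
  -> return 40320
-> return 40320

Final answer: 40320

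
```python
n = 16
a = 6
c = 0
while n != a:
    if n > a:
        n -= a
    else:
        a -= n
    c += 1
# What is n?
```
Trace:
  n=16
  n=16, a=6
  n=16, a=6, c=0
  n=10, a=6, c=1
  n=4, a=6, c=2
  n=4, a=2, c=3
  n=2, a=2, c=4

Final answer: 2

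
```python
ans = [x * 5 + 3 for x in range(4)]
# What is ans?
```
Trace:
  x=0
  x=1
  x=2
  x=3
  ans=[3, 8, 13, 18]

Final answer: [3, 8, 13, 18]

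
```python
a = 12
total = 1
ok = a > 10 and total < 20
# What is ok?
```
Trace:
  a=12
  a=12, total=1
  a=12, total=1, ok=True

Final answer: True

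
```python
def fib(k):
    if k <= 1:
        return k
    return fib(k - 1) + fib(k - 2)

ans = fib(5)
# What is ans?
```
Call trace (a repeated sub-call is expanded the first time; later identical calls just restate its return value):
fib(k=5)
  fib(k=4)
    fib(k=3)
      fib(k=2)
        fib(k=1)
        -> return 1
        fib(k=0)
        -> return 0
      -> return 1
      fib(k=1)
      -> return 1
    -> return 2
    fib(k=2) -> return 1  (same call as traced above)
  -> return 3
  fib(k=3) -> return 2  (same call as traced above)
-> return 5

Final answer: 5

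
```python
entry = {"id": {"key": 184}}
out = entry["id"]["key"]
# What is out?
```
Trace:
  entry={'id': {'key': 184}}
  entry={'id': {'key': 184}}, out=184

Final answer: 184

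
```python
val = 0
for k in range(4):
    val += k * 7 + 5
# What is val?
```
Trace:
  val=0
  val=5, k=0
  val=17, k=1
  val=36, k=2
  val=62, k=3

Final answer: 62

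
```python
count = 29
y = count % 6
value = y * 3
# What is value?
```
Trace:
  count=29
  count=29, y=5
  count=29, y=5, value=15

Final answer: 15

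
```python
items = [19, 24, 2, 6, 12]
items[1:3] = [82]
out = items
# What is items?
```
Trace:
  items=[19, 24, 2, 6, 12]
  items=[19, 82, 6, 12]
  items=[19, 82, 6, 12], out=[19, 82, 6, 12]

Final answer: [19, 82, 6, 12]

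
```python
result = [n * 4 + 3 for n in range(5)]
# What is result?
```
Trace:
  n=0
  n=1
  n=2
  n=3
  n=4
  result=[3, 7, 11, 15, 19]

Final answer: [3, 7, 11, 15, 19]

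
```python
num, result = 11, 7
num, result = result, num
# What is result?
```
Trace:
  num=11, result=7
  num=7, result=11

Final answer: 11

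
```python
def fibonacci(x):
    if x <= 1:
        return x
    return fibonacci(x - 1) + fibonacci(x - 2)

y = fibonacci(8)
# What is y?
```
Call trace (a repeated sub-call is expanded the first time; later identical calls just restate its return value):
fibonacci(x=8)
  fibonacci(x=7)
    fibonacci(x=6)
      fibonacci(x=5)
        fibonacci(x=4)
          fibonacci(x=3)
            fibonacci(x=2)
              fibonacci(x=1)
              -> return 1
              fibonacci(x=0)
              -> return 0
            -> return 1
            fibonacci(x=1)
            -> return 1
          -> return 2
          fibonacci(x=2) -> return 1  (same call as traced above)
        -> return 3
        fibonacci(x=3) -> return 2  (same call as traced above)
      -> return 5
      fibonacci(x=4) -> return 3  (same call as traced above)
    -> return 8
    fibonacci(x=5) -> return 5  (same call as traced above)
  -> return 13
  fibonacci(x=6) -> return 8  (same call as traced above)
-> return 21

Final answer: 21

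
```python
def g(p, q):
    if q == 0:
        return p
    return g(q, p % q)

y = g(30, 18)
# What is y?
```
Call trace:
g(p=30, q=18)
  g(p=18, q=12)
    g(p=12, q=6)
      g(p=6, q=0)
      -> return 6
    -> return 6
  -> return 6
-> return 6

Final answer: 6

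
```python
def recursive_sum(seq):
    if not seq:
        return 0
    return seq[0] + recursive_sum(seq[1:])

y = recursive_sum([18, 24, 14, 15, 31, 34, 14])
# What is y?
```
Call trace:
recursive_sum(seq=[18, 24, 14, 15, 31, 34, 14])
  recursive_sum(seq=[24, 14, 15, 31, 34, 14])
    recursive_sum(seq=[14, 15, 31, 34, 14])
      recursive_sum(seq=[15, 31, 34, 14])
        recursive_sum(seq=[31, 34, 14])
          recursive_sum(seq=[34, 14])
            recursive_sum(seq=[14])
              recursive_sum(seq=[])
              -> return 0
            -> return 14
          -> return 48
        -> return 79
      -> return 94
    -> return 108
  -> return 132
-> return 150

Final answer: 150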